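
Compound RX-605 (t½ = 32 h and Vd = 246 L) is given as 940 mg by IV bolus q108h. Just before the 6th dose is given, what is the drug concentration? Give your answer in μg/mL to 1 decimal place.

0.4 μg/mL

f = (1/2)^(τ/t½) = (1/2)^(108/32) ≈ 0.0964.
C₀ = D/Vd = 940/246 ≈ 3.821 μg/mL.
Before the 6th dose, 5 doses have been given. Superposition: Cmin = C₀·(f + f² + … + f^5).
≈ 3.821 × (0.0964 + 0.0093 + 0.0009 + 0.0001 + 0.0000) ≈ 3.821 × 0.1067 ≈ 0.408 μg/mL.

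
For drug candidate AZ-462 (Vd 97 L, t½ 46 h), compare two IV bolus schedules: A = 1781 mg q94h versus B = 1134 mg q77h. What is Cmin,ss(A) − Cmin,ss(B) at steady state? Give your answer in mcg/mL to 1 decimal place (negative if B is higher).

Regimen A: f = (1/2)^(94/46) ≈ 0.2426; Cmin,ss = (1781/97)·f/(1−f) ≈ 5.881 mcg/mL.
Regimen B: f = (1/2)^(77/46) ≈ 0.3134; Cmin,ss = (1134/97)·f/(1−f) ≈ 5.336 mcg/mL.
Difference ≈ 5.881 − 5.336 ≈ 0.545 mcg/mL.

0.5 mcg/mL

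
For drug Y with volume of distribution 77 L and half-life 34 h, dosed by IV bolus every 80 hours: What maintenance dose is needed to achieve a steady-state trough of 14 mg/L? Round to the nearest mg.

4429 mg

τ/t½ = 80/34 ≈ 2.3529, so f = (1/2)^(80/34) ≈ 0.195747.
Cmin,ss = (D/Vd)·f/(1−f), so D = Cmin,ss·Vd·(1−f)/f.
D = 14 × 77 × (1−f)/f ≈ 14 × 77 × 4.10864 ≈ 4429.11 mg.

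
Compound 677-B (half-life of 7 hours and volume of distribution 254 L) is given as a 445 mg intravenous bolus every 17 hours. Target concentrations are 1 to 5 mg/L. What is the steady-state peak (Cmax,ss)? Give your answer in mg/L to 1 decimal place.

2.2 mg/L

τ/t½ = 17/7 ≈ 2.4286, so fraction remaining f = (1/2)^(17/7) ≈ 0.1857.
At steady state, accumulation factor R = 1/(1 − e^(−kτ)) ≈ 1.2280.
Single-dose peak C₀ = D/Vd = 445/254 ≈ 1.752 mg/L.
Steady-state peak Cmax,ss = C₀·R ≈ 1.752 × 1.2280 ≈ 2.151 mg/L.
Peak 2.2 mg/L vs MTC 5 mg/L: below toxic threshold.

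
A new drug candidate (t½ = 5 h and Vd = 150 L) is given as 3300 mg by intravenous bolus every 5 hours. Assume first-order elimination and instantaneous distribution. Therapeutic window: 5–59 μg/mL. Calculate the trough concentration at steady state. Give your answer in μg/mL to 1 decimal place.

22.0 μg/mL

The dosing interval is 1 half-life, so f = 2^(−1) = 0.5.
At steady state, R = 1/(1 − 0.5) = 2/1.
Single-dose peak C₀ = D/Vd = 3300/150 = 22 μg/mL.
Steady-state peak Cmax,ss = C₀·R = 22 × 2/1 ≈ 44.000 μg/mL.
Steady-state trough Cmin,ss = Cmax,ss·f ≈ 44.000 × 0.5 ≈ 22.000 μg/mL.
Trough 22.0 μg/mL vs MEC 5 μg/mL: adequate.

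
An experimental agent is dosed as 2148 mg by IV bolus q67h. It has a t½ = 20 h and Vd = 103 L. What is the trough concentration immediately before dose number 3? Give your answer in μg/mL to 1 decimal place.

f = (1/2)^(τ/t½) = (1/2)^(67/20) ≈ 0.0981.
C₀ = D/Vd = 2148/103 ≈ 20.854 μg/mL.
Before the 3rd dose, 2 doses have been given. Superposition: Cmin = C₀·(f + f²).
≈ 20.854 × (0.0981 + 0.0096) ≈ 20.854 × 0.1077 ≈ 2.246 μg/mL.

2.2 μg/mL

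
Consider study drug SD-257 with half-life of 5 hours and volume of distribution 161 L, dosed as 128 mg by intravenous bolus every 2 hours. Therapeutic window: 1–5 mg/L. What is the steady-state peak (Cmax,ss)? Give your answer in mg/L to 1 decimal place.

Over one 2-h interval, 2/5 ≈ 0.4 half-lives elapse, leaving f ≈ 0.7579 of each dose.
At steady state, accumulation factor R = 1/(1 − e^(−kτ)) ≈ 4.1305.
Each bolus raises the concentration by D/Vd = 128/161 ≈ 0.795 mg/L.
Steady-state peak Cmax,ss = C₀·R ≈ 0.795 × 4.1305 ≈ 3.284 mg/L.
Peak 3.3 mg/L vs MTC 5 mg/L: below toxic threshold.

3.3 mg/L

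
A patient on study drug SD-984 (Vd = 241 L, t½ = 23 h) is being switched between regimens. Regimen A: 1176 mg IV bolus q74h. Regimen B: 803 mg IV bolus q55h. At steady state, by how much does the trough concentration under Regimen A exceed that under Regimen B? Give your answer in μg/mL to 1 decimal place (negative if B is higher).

-0.2 μg/mL

Regimen A: f = (1/2)^(74/23) ≈ 0.1075; Cmin,ss = (1176/241)·f/(1−f) ≈ 0.588 μg/mL.
Regimen B: f = (1/2)^(55/23) ≈ 0.1906; Cmin,ss = (803/241)·f/(1−f) ≈ 0.785 μg/mL.
Difference ≈ 0.588 − 0.785 ≈ -0.197 μg/mL.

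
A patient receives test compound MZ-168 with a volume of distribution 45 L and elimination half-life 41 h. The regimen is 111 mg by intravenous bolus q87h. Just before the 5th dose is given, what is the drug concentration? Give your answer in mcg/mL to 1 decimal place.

0.7 mcg/mL

f = (1/2)^(τ/t½) = (1/2)^(87/41) ≈ 0.2297.
C₀ = D/Vd = 111/45 ≈ 2.467 mcg/mL.
Before the 5th dose, 4 doses have been given. Superposition: Cmin = C₀·(f + f² + … + f^4).
≈ 2.467 × (0.2297 + 0.0528 + 0.0121 + 0.0028) ≈ 2.467 × 0.2974 ≈ 0.734 mcg/mL.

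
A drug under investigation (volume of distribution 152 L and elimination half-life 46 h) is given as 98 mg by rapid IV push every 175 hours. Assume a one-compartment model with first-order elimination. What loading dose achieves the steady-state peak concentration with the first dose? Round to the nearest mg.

f = (1/2)^(175/46) ≈ 0.071578; accumulation ratio R = 1/(1−f) ≈ 1.07710.
Loading dose to hit Cmax,ss on first dose: D_load = D_maint·R ≈ 98 × 1.07710 ≈ 105.56 mg.

106 mg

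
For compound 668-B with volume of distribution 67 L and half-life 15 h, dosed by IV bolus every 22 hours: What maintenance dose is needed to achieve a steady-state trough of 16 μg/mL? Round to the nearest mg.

τ/t½ = 22/15 ≈ 1.4667, so f = (1/2)^(22/15) ≈ 0.361817.
Cmin,ss = (D/Vd)·f/(1−f), so D = Cmin,ss·Vd·(1−f)/f.
D = 16 × 67 × (1−f)/f ≈ 16 × 67 × 1.76383 ≈ 1890.83 mg.

1891 mg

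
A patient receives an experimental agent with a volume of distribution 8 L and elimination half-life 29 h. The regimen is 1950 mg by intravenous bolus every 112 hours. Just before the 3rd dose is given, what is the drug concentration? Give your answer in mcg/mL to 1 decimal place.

17.9 mcg/mL

f = (1/2)^(τ/t½) = (1/2)^(112/29) ≈ 0.0688.
C₀ = D/Vd = 1950/8 ≈ 243.750 mcg/mL.
Before the 3rd dose, 2 doses have been given. Superposition: Cmin = C₀·(f + f²).
≈ 243.750 × (0.0688 + 0.0047) ≈ 243.750 × 0.0735 ≈ 17.916 mcg/mL.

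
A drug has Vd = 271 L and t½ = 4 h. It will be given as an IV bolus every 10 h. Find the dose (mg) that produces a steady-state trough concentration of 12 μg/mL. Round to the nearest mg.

15144 mg

τ/t½ = 10/4 ≈ 2.5, so f = (1/2)^(10/4) ≈ 0.176777.
Cmin,ss = (D/Vd)·f/(1−f), so D = Cmin,ss·Vd·(1−f)/f.
D = 12 × 271 × (1−f)/f ≈ 12 × 271 × 4.65684 ≈ 15144.04 mg.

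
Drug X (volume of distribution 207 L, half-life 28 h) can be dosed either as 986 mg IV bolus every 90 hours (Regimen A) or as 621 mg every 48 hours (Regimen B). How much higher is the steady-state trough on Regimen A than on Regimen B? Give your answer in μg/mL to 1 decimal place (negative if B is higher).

-0.7 μg/mL

Regimen A: f = (1/2)^(90/28) ≈ 0.1077; Cmin,ss = (986/207)·f/(1−f) ≈ 0.575 μg/mL.
Regimen B: f = (1/2)^(48/28) ≈ 0.3048; Cmin,ss = (621/207)·f/(1−f) ≈ 1.315 μg/mL.
Difference ≈ 0.575 − 1.315 ≈ -0.740 μg/mL.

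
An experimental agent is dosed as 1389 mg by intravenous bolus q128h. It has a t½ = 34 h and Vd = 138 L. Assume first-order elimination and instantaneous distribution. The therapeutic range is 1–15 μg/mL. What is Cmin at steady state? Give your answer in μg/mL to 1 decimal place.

k = ln2/t½ = ln2/34 ≈ 0.020387 h⁻¹; fraction remaining f = e^(−kτ) = e^(−0.020387×128) ≈ 0.0736.
At steady state, accumulation factor R = 1/(1 − e^(−kτ)) ≈ 1.0794.
Single-dose peak C₀ = D/Vd = 1389/138 ≈ 10.065 μg/mL.
Steady-state peak Cmax,ss = C₀·R ≈ 10.065 × 1.0794 ≈ 10.864 μg/mL.
One interval later, Cmin,ss = Cmax,ss·e^(−kτ) ≈ 10.864 × 0.0736 ≈ 0.800 μg/mL.
Trough 0.8 μg/mL vs MEC 1 μg/mL: subtherapeutic.

0.8 μg/mL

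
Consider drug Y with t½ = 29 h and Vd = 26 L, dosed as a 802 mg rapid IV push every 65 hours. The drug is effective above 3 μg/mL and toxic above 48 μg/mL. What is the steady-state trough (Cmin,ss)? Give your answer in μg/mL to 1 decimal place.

Over one 65-h interval, 65/29 ≈ 2.2414 half-lives elapse, leaving f ≈ 0.2115 of each dose.
At steady state, accumulation factor R = 1/(1 − e^(−kτ)) ≈ 1.2682.
Single-dose peak C₀ = D/Vd = 802/26 ≈ 30.846 μg/mL.
Steady-state peak Cmax,ss = C₀·R ≈ 30.846 × 1.2682 ≈ 39.119 μg/mL.
Steady-state trough Cmin,ss = Cmax,ss·f ≈ 39.119 × 0.2115 ≈ 8.274 μg/mL.
Trough 8.3 μg/mL vs MEC 3 μg/mL: adequate.

8.3 μg/mL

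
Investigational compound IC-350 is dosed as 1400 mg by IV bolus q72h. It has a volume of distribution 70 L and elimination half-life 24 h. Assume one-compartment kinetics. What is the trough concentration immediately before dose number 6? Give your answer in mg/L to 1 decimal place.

2.9 mg/L

f = (1/2)^(τ/t½) = (1/2)^(72/24) ≈ 0.1250.
C₀ = D/Vd = 1400/70 ≈ 20.000 mg/L.
Before the 6th dose, 5 doses have been given. Superposition: Cmin = C₀·(f + f² + … + f^5).
≈ 20.000 × (0.1250 + 0.0156 + 0.0020 + 0.0002 + 0.0000) ≈ 20.000 × 0.1428 ≈ 2.856 mg/L.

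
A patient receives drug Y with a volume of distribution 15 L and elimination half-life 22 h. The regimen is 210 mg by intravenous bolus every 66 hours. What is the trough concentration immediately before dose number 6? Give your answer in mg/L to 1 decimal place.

2.0 mg/L

f = (1/2)^(τ/t½) = (1/2)^(66/22) ≈ 0.1250.
C₀ = D/Vd = 210/15 ≈ 14.000 mg/L.
Before the 6th dose, 5 doses have been given. Superposition: Cmin = C₀·(f + f² + … + f^5).
≈ 14.000 × (0.1250 + 0.0156 + 0.0020 + 0.0002 + 0.0000) ≈ 14.000 × 0.1428 ≈ 1.999 mg/L.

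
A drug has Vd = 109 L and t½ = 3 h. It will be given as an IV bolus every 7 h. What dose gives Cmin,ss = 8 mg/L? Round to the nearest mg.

3523 mg

τ/t½ = 7/3 ≈ 2.3333, so f = (1/2)^(7/3) ≈ 0.198425.
Cmin,ss = (D/Vd)·f/(1−f), so D = Cmin,ss·Vd·(1−f)/f.
D = 8 × 109 × (1−f)/f ≈ 8 × 109 × 4.03969 ≈ 3522.61 mg.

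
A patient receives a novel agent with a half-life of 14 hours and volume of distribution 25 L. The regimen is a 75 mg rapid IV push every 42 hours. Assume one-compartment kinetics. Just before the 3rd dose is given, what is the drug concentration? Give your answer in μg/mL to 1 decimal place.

0.4 μg/mL

f = (1/2)^(τ/t½) = (1/2)^(42/14) ≈ 0.1250.
C₀ = D/Vd = 75/25 ≈ 3.000 μg/mL.
Before the 3rd dose, 2 doses have been given. Superposition: Cmin = C₀·(f + f²).
≈ 3.000 × (0.1250 + 0.0156) ≈ 3.000 × 0.1406 ≈ 0.422 μg/mL.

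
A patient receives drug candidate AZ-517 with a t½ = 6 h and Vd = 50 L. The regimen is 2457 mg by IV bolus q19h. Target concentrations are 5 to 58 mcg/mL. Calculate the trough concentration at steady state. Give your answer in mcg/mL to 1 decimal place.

6.2 mcg/mL

τ/t½ = 19/6 ≈ 3.1667, so fraction remaining f = (1/2)^(19/6) ≈ 0.1114.
Accumulation ratio R = 1/(1 − f) ≈ 1/0.8886 ≈ 1.1254.
Single-dose peak C₀ = D/Vd = 2457/50 ≈ 49.140 mcg/mL.
Steady-state peak Cmax,ss = C₀·R ≈ 49.140 × 1.1254 ≈ 55.302 mcg/mL.
One interval later, Cmin,ss = Cmax,ss·e^(−kτ) ≈ 55.302 × 0.1114 ≈ 6.161 mcg/mL.
Trough 6.2 mcg/mL vs MEC 5 mcg/mL: adequate.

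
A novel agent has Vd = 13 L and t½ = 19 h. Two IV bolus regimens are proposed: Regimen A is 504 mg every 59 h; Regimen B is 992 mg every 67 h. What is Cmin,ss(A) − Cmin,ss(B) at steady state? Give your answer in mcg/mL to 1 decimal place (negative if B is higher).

-2.2 mcg/mL

Regimen A: f = (1/2)^(59/19) ≈ 0.1162; Cmin,ss = (504/13)·f/(1−f) ≈ 5.097 mcg/mL.
Regimen B: f = (1/2)^(67/19) ≈ 0.0868; Cmin,ss = (992/13)·f/(1−f) ≈ 7.253 mcg/mL.
Difference ≈ 5.097 − 7.253 ≈ -2.156 mcg/mL.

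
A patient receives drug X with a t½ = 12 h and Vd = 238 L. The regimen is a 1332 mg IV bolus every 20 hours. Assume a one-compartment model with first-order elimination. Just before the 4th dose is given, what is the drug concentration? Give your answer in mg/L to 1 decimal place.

f = (1/2)^(τ/t½) = (1/2)^(20/12) ≈ 0.3150.
C₀ = D/Vd = 1332/238 ≈ 5.597 mg/L.
Before the 4th dose, 3 doses have been given. Superposition: Cmin = C₀·(f + f² + … + f^3).
≈ 5.597 × (0.3150 + 0.0992 + 0.0313) ≈ 5.597 × 0.4455 ≈ 2.493 mg/L.

2.5 mg/L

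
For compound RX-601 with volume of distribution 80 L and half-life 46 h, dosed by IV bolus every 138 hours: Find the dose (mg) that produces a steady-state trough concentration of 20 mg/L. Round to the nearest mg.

τ/t½ = 138/46 ≈ 3, so f = (1/2)^(138/46) ≈ 0.125000.
Cmin,ss = (D/Vd)·f/(1−f), so D = Cmin,ss·Vd·(1−f)/f.
D = 20 × 80 × (1−f)/f ≈ 20 × 80 × 7.00000 ≈ 11200.00 mg.

11200 mg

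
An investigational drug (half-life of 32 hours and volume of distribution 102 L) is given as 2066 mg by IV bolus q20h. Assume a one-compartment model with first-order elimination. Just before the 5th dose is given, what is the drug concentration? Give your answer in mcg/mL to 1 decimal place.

30.8 mcg/mL

f = (1/2)^(τ/t½) = (1/2)^(20/32) ≈ 0.6484.
C₀ = D/Vd = 2066/102 ≈ 20.255 mcg/mL.
Before the 5th dose, 4 doses have been given. Superposition: Cmin = C₀·(f + f² + … + f^4).
≈ 20.255 × (0.6484 + 0.4204 + 0.2726 + 0.1768) ≈ 20.255 × 1.5182 ≈ 30.751 mcg/mL.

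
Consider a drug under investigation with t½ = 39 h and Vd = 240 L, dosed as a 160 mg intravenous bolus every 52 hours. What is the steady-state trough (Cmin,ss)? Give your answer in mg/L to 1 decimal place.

0.4 mg/L

Over one 52-h interval, 52/39 ≈ 1.3333 half-lives elapse, leaving f ≈ 0.3969 of each dose.
At steady state, accumulation factor R = 1/(1 − e^(−kτ)) ≈ 1.6581.
Each bolus raises the concentration by D/Vd = 160/240 ≈ 0.667 mg/L.
Steady-state peak Cmax,ss = C₀·R ≈ 0.667 × 1.6581 ≈ 1.106 mg/L.
One interval later, Cmin,ss = Cmax,ss·e^(−kτ) ≈ 1.106 × 0.3969 ≈ 0.439 mg/L.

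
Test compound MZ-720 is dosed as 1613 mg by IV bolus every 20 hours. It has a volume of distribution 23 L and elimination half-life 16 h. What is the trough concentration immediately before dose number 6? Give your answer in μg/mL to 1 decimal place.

f = (1/2)^(τ/t½) = (1/2)^(20/16) ≈ 0.4204.
C₀ = D/Vd = 1613/23 ≈ 70.130 μg/mL.
Before the 6th dose, 5 doses have been given. Superposition: Cmin = C₀·(f + f² + … + f^5).
≈ 70.130 × (0.4204 + 0.1767 + 0.0743 + 0.0312 + 0.0131) ≈ 70.130 × 0.7157 ≈ 50.192 μg/mL.

50.2 μg/mL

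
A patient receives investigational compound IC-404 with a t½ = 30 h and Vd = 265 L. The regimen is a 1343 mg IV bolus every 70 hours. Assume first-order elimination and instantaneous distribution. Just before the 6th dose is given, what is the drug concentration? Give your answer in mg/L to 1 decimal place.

f = (1/2)^(τ/t½) = (1/2)^(70/30) ≈ 0.1984.
C₀ = D/Vd = 1343/265 ≈ 5.068 mg/L.
Before the 6th dose, 5 doses have been given. Superposition: Cmin = C₀·(f + f² + … + f^5).
≈ 5.068 × (0.1984 + 0.0394 + 0.0078 + 0.0015 + 0.0003) ≈ 5.068 × 0.2474 ≈ 1.254 mg/L.

1.3 mg/L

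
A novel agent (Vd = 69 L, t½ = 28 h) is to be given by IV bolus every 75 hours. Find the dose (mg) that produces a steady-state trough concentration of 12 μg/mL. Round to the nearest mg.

τ/t½ = 75/28 ≈ 2.6786, so f = (1/2)^(75/28) ≈ 0.156196.
Cmin,ss = (D/Vd)·f/(1−f), so D = Cmin,ss·Vd·(1−f)/f.
D = 12 × 69 × (1−f)/f ≈ 12 × 69 × 5.40221 ≈ 4473.03 mg.

4473 mg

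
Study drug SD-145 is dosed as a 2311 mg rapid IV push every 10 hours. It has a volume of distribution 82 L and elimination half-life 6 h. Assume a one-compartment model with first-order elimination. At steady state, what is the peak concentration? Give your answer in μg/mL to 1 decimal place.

41.1 μg/mL

k = ln2/t½ = ln2/6 ≈ 0.115525 h⁻¹; fraction remaining f = e^(−kτ) = e^(−0.115525×10) ≈ 0.3150.
At steady state, accumulation factor R = 1/(1 − e^(−kτ)) ≈ 1.4599.
Each bolus raises the concentration by D/Vd = 2311/82 ≈ 28.183 μg/mL.
Cmax,ss = C₀/(1 − f) ≈ 28.183/0.6850 ≈ 41.143 μg/mL.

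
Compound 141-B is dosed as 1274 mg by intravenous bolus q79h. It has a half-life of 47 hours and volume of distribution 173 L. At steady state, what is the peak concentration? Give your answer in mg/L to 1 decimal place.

10.7 mg/L

Over one 79-h interval, 79/47 ≈ 1.6809 half-lives elapse, leaving f ≈ 0.3119 of each dose.
Accumulation ratio R = 1/(1 − f) ≈ 1/0.6881 ≈ 1.4533.
Single-dose peak C₀ = D/Vd = 1274/173 ≈ 7.364 mg/L.
Steady-state peak Cmax,ss = C₀·R ≈ 7.364 × 1.4533 ≈ 10.702 mg/L.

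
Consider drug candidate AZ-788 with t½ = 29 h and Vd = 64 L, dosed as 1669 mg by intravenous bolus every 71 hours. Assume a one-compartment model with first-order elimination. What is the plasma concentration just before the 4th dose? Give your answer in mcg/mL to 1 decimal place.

5.8 mcg/mL

f = (1/2)^(τ/t½) = (1/2)^(71/29) ≈ 0.1832.
C₀ = D/Vd = 1669/64 ≈ 26.078 mcg/mL.
Before the 4th dose, 3 doses have been given. Superposition: Cmin = C₀·(f + f² + … + f^3).
≈ 26.078 × (0.1832 + 0.0336 + 0.0061) ≈ 26.078 × 0.2229 ≈ 5.813 mcg/mL.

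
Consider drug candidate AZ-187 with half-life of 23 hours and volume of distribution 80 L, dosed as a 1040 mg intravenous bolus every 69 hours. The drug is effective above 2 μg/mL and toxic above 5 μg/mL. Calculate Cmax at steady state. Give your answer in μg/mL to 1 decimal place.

The dosing interval is 3 half-lives, so f = 2^(−3) = 0.125.
At steady state, R = 1/(1 − 0.125) = 8/7.
Single-dose peak C₀ = D/Vd = 1040/80 = 13 μg/mL.
Steady-state peak Cmax,ss = C₀·R = 13 × 8/7 ≈ 14.857 μg/mL.
Peak 14.9 μg/mL vs MTC 5 μg/mL: exceeds toxic threshold.

14.9 μg/mL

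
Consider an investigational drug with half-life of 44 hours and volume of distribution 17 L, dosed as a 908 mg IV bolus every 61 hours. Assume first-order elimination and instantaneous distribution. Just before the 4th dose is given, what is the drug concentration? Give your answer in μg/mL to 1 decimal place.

f = (1/2)^(τ/t½) = (1/2)^(61/44) ≈ 0.3825.
C₀ = D/Vd = 908/17 ≈ 53.412 μg/mL.
Before the 4th dose, 3 doses have been given. Superposition: Cmin = C₀·(f + f² + … + f^3).
≈ 53.412 × (0.3825 + 0.1463 + 0.0560) ≈ 53.412 × 0.5848 ≈ 31.235 μg/mL.

31.2 μg/mL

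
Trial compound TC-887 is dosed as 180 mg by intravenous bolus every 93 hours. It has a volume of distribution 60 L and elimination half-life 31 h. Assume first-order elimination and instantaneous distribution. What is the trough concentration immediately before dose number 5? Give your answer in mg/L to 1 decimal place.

0.4 mg/L

f = (1/2)^(τ/t½) = (1/2)^(93/31) ≈ 0.1250.
C₀ = D/Vd = 180/60 ≈ 3.000 mg/L.
Before the 5th dose, 4 doses have been given. Superposition: Cmin = C₀·(f + f² + … + f^4).
≈ 3.000 × (0.1250 + 0.0156 + 0.0020 + 0.0002) ≈ 3.000 × 0.1428 ≈ 0.428 mg/L.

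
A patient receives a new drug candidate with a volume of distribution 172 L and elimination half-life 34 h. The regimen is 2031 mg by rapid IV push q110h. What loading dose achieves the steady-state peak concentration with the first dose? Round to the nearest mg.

2272 mg

f = (1/2)^(110/34) ≈ 0.106189; accumulation ratio R = 1/(1−f) ≈ 1.11880.
Loading dose to hit Cmax,ss on first dose: D_load = D_maint·R ≈ 2031 × 1.11880 ≈ 2272.28 mg.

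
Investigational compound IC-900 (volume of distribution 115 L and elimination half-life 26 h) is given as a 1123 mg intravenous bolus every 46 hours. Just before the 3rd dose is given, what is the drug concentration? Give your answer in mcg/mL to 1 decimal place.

f = (1/2)^(τ/t½) = (1/2)^(46/26) ≈ 0.2934.
C₀ = D/Vd = 1123/115 ≈ 9.765 mcg/mL.
Before the 3rd dose, 2 doses have been given. Superposition: Cmin = C₀·(f + f²).
≈ 9.765 × (0.2934 + 0.0861) ≈ 9.765 × 0.3795 ≈ 3.706 mcg/mL.

3.7 mcg/mL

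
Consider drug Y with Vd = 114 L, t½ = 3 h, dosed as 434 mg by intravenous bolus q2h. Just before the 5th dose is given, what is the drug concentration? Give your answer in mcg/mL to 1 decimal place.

5.5 mcg/mL

f = (1/2)^(τ/t½) = (1/2)^(2/3) ≈ 0.6300.
C₀ = D/Vd = 434/114 ≈ 3.807 mcg/mL.
Before the 5th dose, 4 doses have been given. Superposition: Cmin = C₀·(f + f² + … + f^4).
≈ 3.807 × (0.6300 + 0.3969 + 0.2500 + 0.1575) ≈ 3.807 × 1.4344 ≈ 5.461 mcg/mL.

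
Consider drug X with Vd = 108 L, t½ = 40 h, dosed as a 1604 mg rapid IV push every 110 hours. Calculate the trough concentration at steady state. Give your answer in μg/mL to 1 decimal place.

Over one 110-h interval, 110/40 ≈ 2.75 half-lives elapse, leaving f ≈ 0.1487 of each dose.
Single-dose peak C₀ = D/Vd = 1604/108 ≈ 14.852 μg/mL.
Steady-state trough Cmin,ss = C₀·f/(1−f) ≈ 14.852 × 0.1487/0.8513 ≈ 2.594 μg/mL.

2.6 μg/mL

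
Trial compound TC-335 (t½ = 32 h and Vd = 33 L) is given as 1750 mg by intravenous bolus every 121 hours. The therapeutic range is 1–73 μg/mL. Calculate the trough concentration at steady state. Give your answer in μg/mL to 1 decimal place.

4.2 μg/mL

Over one 121-h interval, 121/32 ≈ 3.7812 half-lives elapse, leaving f ≈ 0.0727 of each dose.
Single-dose peak C₀ = D/Vd = 1750/33 ≈ 53.030 μg/mL.
Steady-state trough Cmin,ss = C₀·f/(1−f) ≈ 53.030 × 0.0727/0.9273 ≈ 4.158 μg/mL.
Trough 4.2 μg/mL vs MEC 1 μg/mL: adequate.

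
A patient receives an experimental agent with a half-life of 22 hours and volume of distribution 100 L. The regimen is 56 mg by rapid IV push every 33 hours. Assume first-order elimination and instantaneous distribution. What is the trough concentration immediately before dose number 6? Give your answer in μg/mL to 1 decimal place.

f = (1/2)^(τ/t½) = (1/2)^(33/22) ≈ 0.3536.
C₀ = D/Vd = 56/100 ≈ 0.560 μg/mL.
Before the 6th dose, 5 doses have been given. Superposition: Cmin = C₀·(f + f² + … + f^5).
≈ 0.560 × (0.3536 + 0.1250 + 0.0442 + 0.0156 + 0.0055) ≈ 0.560 × 0.5439 ≈ 0.305 μg/mL.

0.3 μg/mL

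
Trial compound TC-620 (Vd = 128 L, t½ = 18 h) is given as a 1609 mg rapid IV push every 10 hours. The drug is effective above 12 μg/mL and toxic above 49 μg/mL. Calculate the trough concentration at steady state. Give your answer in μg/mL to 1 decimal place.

τ/t½ = 10/18 ≈ 0.55556, so fraction remaining f = (1/2)^(10/18) ≈ 0.6804.
At steady state, accumulation factor R = 1/(1 − e^(−kτ)) ≈ 3.1289.
Single-dose peak C₀ = D/Vd = 1609/128 ≈ 12.570 μg/mL.
Steady-state peak Cmax,ss = C₀·R ≈ 12.570 × 3.1289 ≈ 39.330 μg/mL.
Steady-state trough Cmin,ss = Cmax,ss·f ≈ 39.330 × 0.6804 ≈ 26.760 μg/mL.
Trough 26.8 μg/mL vs MEC 12 μg/mL: adequate.

26.8 μg/mL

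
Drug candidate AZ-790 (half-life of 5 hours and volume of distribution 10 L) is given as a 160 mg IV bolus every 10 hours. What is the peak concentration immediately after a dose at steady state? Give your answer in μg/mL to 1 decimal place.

21.3 μg/mL

The dosing interval is 2 half-lives, so f = 2^(−2) = 0.25.
Accumulation ratio R = 1/(1 − f) = 1/0.75 = 4/3.
Single-dose peak C₀ = D/Vd = 160/10 = 16 μg/mL.
Steady-state peak Cmax,ss = C₀·R = 16 × 4/3 ≈ 21.333 μg/mL.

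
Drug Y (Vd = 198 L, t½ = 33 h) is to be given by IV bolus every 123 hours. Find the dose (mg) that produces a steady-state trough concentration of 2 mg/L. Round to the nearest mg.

4849 mg

τ/t½ = 123/33 ≈ 3.7273, so f = (1/2)^(123/33) ≈ 0.075506.
Cmin,ss = (D/Vd)·f/(1−f), so D = Cmin,ss·Vd·(1−f)/f.
D = 2 × 198 × (1−f)/f ≈ 2 × 198 × 12.24398 ≈ 4848.62 mg.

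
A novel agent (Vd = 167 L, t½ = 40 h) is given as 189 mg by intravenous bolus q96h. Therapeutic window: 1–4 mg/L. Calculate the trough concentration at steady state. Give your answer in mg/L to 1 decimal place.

Over one 96-h interval, 96/40 ≈ 2.4 half-lives elapse, leaving f ≈ 0.1895 of each dose.
Accumulation ratio R = 1/(1 − f) ≈ 1/0.8105 ≈ 1.2338.
Single-dose peak C₀ = D/Vd = 189/167 ≈ 1.132 mg/L.
Steady-state peak Cmax,ss = C₀·R ≈ 1.132 × 1.2338 ≈ 1.397 mg/L.
Steady-state trough Cmin,ss = Cmax,ss·f ≈ 1.397 × 0.1895 ≈ 0.265 mg/L.
Trough 0.3 mg/L vs MEC 1 mg/L: subtherapeutic.

0.3 mg/L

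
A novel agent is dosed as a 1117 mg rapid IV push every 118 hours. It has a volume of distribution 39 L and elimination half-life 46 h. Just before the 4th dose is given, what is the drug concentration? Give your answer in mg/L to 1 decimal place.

f = (1/2)^(τ/t½) = (1/2)^(118/46) ≈ 0.1690.
C₀ = D/Vd = 1117/39 ≈ 28.641 mg/L.
Before the 4th dose, 3 doses have been given. Superposition: Cmin = C₀·(f + f² + … + f^3).
≈ 28.641 × (0.1690 + 0.0286 + 0.0048) ≈ 28.641 × 0.2024 ≈ 5.797 mg/L.

5.8 mg/L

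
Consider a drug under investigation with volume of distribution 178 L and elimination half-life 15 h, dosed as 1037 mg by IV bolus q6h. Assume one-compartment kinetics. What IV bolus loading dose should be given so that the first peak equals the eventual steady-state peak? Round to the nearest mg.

4283 mg

f = (1/2)^(6/15) ≈ 0.757858; accumulation ratio R = 1/(1−f) ≈ 4.12981.
Loading dose to hit Cmax,ss on first dose: D_load = D_maint·R ≈ 1037 × 4.12981 ≈ 4282.61 mg.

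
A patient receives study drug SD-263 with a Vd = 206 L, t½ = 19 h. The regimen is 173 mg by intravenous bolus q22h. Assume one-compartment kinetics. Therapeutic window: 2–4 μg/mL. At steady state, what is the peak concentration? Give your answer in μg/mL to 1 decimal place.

Over one 22-h interval, 22/19 ≈ 1.1579 half-lives elapse, leaving f ≈ 0.4482 of each dose.
Accumulation ratio R = 1/(1 − f) ≈ 1/0.5518 ≈ 1.8123.
Each bolus raises the concentration by D/Vd = 173/206 ≈ 0.840 μg/mL.
Steady-state peak Cmax,ss = C₀·R ≈ 0.840 × 1.8123 ≈ 1.522 μg/mL.
Peak 1.5 μg/mL vs MTC 4 μg/mL: below toxic threshold.

1.5 μg/mL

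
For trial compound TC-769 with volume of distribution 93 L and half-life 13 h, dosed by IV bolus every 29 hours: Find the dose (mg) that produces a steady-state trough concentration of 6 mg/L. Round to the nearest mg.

2061 mg

τ/t½ = 29/13 ≈ 2.2308, so f = (1/2)^(29/13) ≈ 0.213045.
Cmin,ss = (D/Vd)·f/(1−f), so D = Cmin,ss·Vd·(1−f)/f.
D = 6 × 93 × (1−f)/f ≈ 6 × 93 × 3.69384 ≈ 2061.16 mg.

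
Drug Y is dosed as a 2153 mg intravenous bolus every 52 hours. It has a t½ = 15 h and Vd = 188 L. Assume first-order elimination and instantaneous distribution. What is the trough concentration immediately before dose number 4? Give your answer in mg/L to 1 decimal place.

1.1 mg/L

f = (1/2)^(τ/t½) = (1/2)^(52/15) ≈ 0.0905.
C₀ = D/Vd = 2153/188 ≈ 11.452 mg/L.
Before the 4th dose, 3 doses have been given. Superposition: Cmin = C₀·(f + f² + … + f^3).
≈ 11.452 × (0.0905 + 0.0082 + 0.0007) ≈ 11.452 × 0.0994 ≈ 1.138 mg/L.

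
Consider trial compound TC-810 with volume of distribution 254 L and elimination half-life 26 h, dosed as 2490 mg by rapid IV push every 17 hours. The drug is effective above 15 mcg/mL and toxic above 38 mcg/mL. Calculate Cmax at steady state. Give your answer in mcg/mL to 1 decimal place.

τ/t½ = 17/26 ≈ 0.65385, so fraction remaining f = (1/2)^(17/26) ≈ 0.6356.
At steady state, accumulation factor R = 1/(1 − e^(−kτ)) ≈ 2.7442.
Single-dose peak C₀ = D/Vd = 2490/254 ≈ 9.803 mcg/mL.
Steady-state peak Cmax,ss = C₀·R ≈ 9.803 × 2.7442 ≈ 26.901 mcg/mL.
Peak 26.9 mcg/mL vs MTC 38 mcg/mL: below toxic threshold.

26.9 mcg/mL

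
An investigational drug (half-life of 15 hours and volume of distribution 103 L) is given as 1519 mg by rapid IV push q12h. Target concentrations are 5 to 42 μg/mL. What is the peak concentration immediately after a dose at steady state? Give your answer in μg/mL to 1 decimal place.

τ/t½ = 12/15 ≈ 0.8, so fraction remaining f = (1/2)^(12/15) ≈ 0.5743.
Accumulation ratio R = 1/(1 − f) ≈ 1/0.4257 ≈ 2.3491.
Each bolus raises the concentration by D/Vd = 1519/103 ≈ 14.748 μg/mL.
Steady-state peak Cmax,ss = C₀·R ≈ 14.748 × 2.3491 ≈ 34.645 μg/mL.
Peak 34.6 μg/mL vs MTC 42 μg/mL: below toxic threshold.

34.6 μg/mL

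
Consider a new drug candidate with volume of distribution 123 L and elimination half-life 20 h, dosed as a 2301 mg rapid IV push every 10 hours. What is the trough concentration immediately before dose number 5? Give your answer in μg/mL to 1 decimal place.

f = (1/2)^(τ/t½) = (1/2)^(10/20) ≈ 0.7071.
C₀ = D/Vd = 2301/123 ≈ 18.707 μg/mL.
Before the 5th dose, 4 doses have been given. Superposition: Cmin = C₀·(f + f² + … + f^4).
≈ 18.707 × (0.7071 + 0.5000 + 0.3535 + 0.2500) ≈ 18.707 × 1.8106 ≈ 33.871 μg/mL.

33.9 μg/mL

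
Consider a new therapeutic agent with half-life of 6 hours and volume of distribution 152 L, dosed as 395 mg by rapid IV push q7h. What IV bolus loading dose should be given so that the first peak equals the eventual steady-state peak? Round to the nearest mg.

712 mg

f = (1/2)^(7/6) ≈ 0.445449; accumulation ratio R = 1/(1−f) ≈ 1.80326.
Loading dose to hit Cmax,ss on first dose: D_load = D_maint·R ≈ 395 × 1.80326 ≈ 712.29 mg.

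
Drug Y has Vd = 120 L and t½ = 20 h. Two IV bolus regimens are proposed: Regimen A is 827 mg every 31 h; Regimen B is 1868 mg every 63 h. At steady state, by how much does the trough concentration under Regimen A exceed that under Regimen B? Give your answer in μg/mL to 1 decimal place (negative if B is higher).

Regimen A: f = (1/2)^(31/20) ≈ 0.3415; Cmin,ss = (827/120)·f/(1−f) ≈ 3.574 μg/mL.
Regimen B: f = (1/2)^(63/20) ≈ 0.1127; Cmin,ss = (1868/120)·f/(1−f) ≈ 1.977 μg/mL.
Difference ≈ 3.574 − 1.977 ≈ 1.597 μg/mL.

1.6 μg/mL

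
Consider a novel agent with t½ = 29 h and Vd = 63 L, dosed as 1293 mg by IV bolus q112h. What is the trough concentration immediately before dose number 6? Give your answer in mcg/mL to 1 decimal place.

f = (1/2)^(τ/t½) = (1/2)^(112/29) ≈ 0.0688.
C₀ = D/Vd = 1293/63 ≈ 20.524 mcg/mL.
Before the 6th dose, 5 doses have been given. Superposition: Cmin = C₀·(f + f² + … + f^5).
≈ 20.524 × (0.0688 + 0.0047 + 0.0003 + 0.0000 + 0.0000) ≈ 20.524 × 0.0738 ≈ 1.515 mcg/mL.

1.5 mcg/mL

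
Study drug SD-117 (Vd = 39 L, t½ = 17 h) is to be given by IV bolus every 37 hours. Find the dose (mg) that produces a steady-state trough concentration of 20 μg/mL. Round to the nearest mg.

τ/t½ = 37/17 ≈ 2.1765, so f = (1/2)^(37/17) ≈ 0.221216.
Cmin,ss = (D/Vd)·f/(1−f), so D = Cmin,ss·Vd·(1−f)/f.
D = 20 × 39 × (1−f)/f ≈ 20 × 39 × 3.52047 ≈ 2745.97 mg.

2746 mg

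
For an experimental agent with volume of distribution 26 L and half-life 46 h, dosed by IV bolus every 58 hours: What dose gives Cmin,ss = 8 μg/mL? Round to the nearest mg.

290 mg

τ/t½ = 58/46 ≈ 1.2609, so f = (1/2)^(58/46) ≈ 0.417292.
Cmin,ss = (D/Vd)·f/(1−f), so D = Cmin,ss·Vd·(1−f)/f.
D = 8 × 26 × (1−f)/f ≈ 8 × 26 × 1.39640 ≈ 290.45 mg.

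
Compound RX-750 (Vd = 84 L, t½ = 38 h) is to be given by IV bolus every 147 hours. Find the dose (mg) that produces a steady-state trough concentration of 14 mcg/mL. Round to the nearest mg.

16000 mg

τ/t½ = 147/38 ≈ 3.8684, so f = (1/2)^(147/38) ≈ 0.068468.
Cmin,ss = (D/Vd)·f/(1−f), so D = Cmin,ss·Vd·(1−f)/f.
D = 14 × 84 × (1−f)/f ≈ 14 × 84 × 13.60536 ≈ 15999.90 mg.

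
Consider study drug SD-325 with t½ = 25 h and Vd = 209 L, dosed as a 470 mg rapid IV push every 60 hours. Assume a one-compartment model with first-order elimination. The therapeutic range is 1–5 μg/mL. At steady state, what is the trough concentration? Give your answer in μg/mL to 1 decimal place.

0.5 μg/mL

k = ln2/t½ = ln2/25 ≈ 0.027726 h⁻¹; fraction remaining f = e^(−kτ) = e^(−0.027726×60) ≈ 0.1895.
Accumulation ratio R = 1/(1 − f) ≈ 1/0.8105 ≈ 1.2338.
Single-dose peak C₀ = D/Vd = 470/209 ≈ 2.249 μg/mL.
Cmax,ss = C₀/(1 − f) ≈ 2.249/0.8105 ≈ 2.775 μg/mL.
Steady-state trough Cmin,ss = Cmax,ss·f ≈ 2.775 × 0.1895 ≈ 0.526 μg/mL.
Trough 0.5 μg/mL vs MEC 1 μg/mL: subtherapeutic.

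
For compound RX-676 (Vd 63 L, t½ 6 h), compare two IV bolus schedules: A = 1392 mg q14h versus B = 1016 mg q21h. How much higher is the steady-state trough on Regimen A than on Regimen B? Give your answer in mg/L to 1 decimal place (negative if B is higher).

3.9 mg/L

Regimen A: f = (1/2)^(14/6) ≈ 0.1984; Cmin,ss = (1392/63)·f/(1−f) ≈ 5.469 mg/L.
Regimen B: f = (1/2)^(21/6) ≈ 0.0884; Cmin,ss = (1016/63)·f/(1−f) ≈ 1.564 mg/L.
Difference ≈ 5.469 − 1.564 ≈ 3.905 mg/L.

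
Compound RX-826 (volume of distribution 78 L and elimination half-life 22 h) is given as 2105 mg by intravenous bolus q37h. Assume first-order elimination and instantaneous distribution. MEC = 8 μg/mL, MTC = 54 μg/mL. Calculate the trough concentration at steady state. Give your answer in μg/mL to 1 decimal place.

12.2 μg/mL

Over one 37-h interval, 37/22 ≈ 1.6818 half-lives elapse, leaving f ≈ 0.3117 of each dose.
Single-dose peak C₀ = D/Vd = 2105/78 ≈ 26.987 μg/mL.
Steady-state trough Cmin,ss = C₀·f/(1−f) ≈ 26.987 × 0.3117/0.6883 ≈ 12.221 μg/mL.
Trough 12.2 μg/mL vs MEC 8 μg/mL: adequate.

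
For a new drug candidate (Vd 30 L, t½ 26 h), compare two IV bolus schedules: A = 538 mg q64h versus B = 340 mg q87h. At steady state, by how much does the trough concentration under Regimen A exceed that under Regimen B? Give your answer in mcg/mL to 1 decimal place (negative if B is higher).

Regimen A: f = (1/2)^(64/26) ≈ 0.1816; Cmin,ss = (538/30)·f/(1−f) ≈ 3.979 mcg/mL.
Regimen B: f = (1/2)^(87/26) ≈ 0.0983; Cmin,ss = (340/30)·f/(1−f) ≈ 1.236 mcg/mL.
Difference ≈ 3.979 − 1.236 ≈ 2.743 mcg/mL.

2.7 mcg/mL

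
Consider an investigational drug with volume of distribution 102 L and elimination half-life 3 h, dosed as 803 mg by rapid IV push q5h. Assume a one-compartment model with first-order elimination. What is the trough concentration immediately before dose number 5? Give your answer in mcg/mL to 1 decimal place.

f = (1/2)^(τ/t½) = (1/2)^(5/3) ≈ 0.3150.
C₀ = D/Vd = 803/102 ≈ 7.873 mcg/mL.
Before the 5th dose, 4 doses have been given. Superposition: Cmin = C₀·(f + f² + … + f^4).
≈ 7.873 × (0.3150 + 0.0992 + 0.0313 + 0.0098) ≈ 7.873 × 0.4553 ≈ 3.585 mcg/mL.

3.6 mcg/mL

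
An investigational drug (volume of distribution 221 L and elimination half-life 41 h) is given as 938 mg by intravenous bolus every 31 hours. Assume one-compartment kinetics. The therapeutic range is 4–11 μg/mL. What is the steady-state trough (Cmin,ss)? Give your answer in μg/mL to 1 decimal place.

k = ln2/t½ = ln2/41 ≈ 0.016906 h⁻¹; fraction remaining f = e^(−kτ) = e^(−0.016906×31) ≈ 0.5921.
Accumulation ratio R = 1/(1 − f) ≈ 1/0.4079 ≈ 2.4516.
Single-dose peak C₀ = D/Vd = 938/221 ≈ 4.244 μg/mL.
Steady-state peak Cmax,ss = C₀·R ≈ 4.244 × 2.4516 ≈ 10.405 μg/mL.
Steady-state trough Cmin,ss = Cmax,ss·f ≈ 10.405 × 0.5921 ≈ 6.161 μg/mL.
Trough 6.2 μg/mL vs MEC 4 μg/mL: adequate.

6.2 μg/mL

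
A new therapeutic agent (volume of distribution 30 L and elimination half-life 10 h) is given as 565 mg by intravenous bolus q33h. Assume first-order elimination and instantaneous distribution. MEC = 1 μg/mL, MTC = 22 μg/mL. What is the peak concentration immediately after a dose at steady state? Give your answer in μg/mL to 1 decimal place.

k = ln2/t½ = ln2/10 ≈ 0.069315 h⁻¹; fraction remaining f = e^(−kτ) = e^(−0.069315×33) ≈ 0.1015.
At steady state, accumulation factor R = 1/(1 − e^(−kτ)) ≈ 1.1130.
Single-dose peak C₀ = D/Vd = 565/30 ≈ 18.833 μg/mL.
Cmax,ss = C₀/(1 − f) ≈ 18.833/0.8985 ≈ 20.960 μg/mL.
Peak 21.0 μg/mL vs MTC 22 μg/mL: below toxic threshold.

21.0 μg/mL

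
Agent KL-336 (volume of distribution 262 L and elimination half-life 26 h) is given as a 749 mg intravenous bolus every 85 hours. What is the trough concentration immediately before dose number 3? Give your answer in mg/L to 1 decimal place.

f = (1/2)^(τ/t½) = (1/2)^(85/26) ≈ 0.1037.
C₀ = D/Vd = 749/262 ≈ 2.859 mg/L.
Before the 3rd dose, 2 doses have been given. Superposition: Cmin = C₀·(f + f²).
≈ 2.859 × (0.1037 + 0.0108) ≈ 2.859 × 0.1145 ≈ 0.327 mg/L.

0.3 mg/L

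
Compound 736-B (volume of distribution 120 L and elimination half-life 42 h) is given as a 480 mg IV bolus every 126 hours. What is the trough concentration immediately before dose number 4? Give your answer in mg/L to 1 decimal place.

0.6 mg/L

f = (1/2)^(τ/t½) = (1/2)^(126/42) ≈ 0.1250.
C₀ = D/Vd = 480/120 ≈ 4.000 mg/L.
Before the 4th dose, 3 doses have been given. Superposition: Cmin = C₀·(f + f² + … + f^3).
≈ 4.000 × (0.1250 + 0.0156 + 0.0020) ≈ 4.000 × 0.1426 ≈ 0.570 mg/L.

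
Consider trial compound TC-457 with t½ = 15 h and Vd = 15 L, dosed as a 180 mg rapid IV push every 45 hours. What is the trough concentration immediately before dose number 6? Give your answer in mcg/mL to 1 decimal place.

1.7 mcg/mL

f = (1/2)^(τ/t½) = (1/2)^(45/15) ≈ 0.1250.
C₀ = D/Vd = 180/15 ≈ 12.000 mcg/mL.
Before the 6th dose, 5 doses have been given. Superposition: Cmin = C₀·(f + f² + … + f^5).
≈ 12.000 × (0.1250 + 0.0156 + 0.0020 + 0.0002 + 0.0000) ≈ 12.000 × 0.1428 ≈ 1.714 mcg/mL.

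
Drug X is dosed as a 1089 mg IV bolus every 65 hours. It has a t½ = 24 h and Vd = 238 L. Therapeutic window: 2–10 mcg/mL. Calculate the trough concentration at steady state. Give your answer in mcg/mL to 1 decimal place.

τ/t½ = 65/24 ≈ 2.7083, so fraction remaining f = (1/2)^(65/24) ≈ 0.1530.
Each bolus raises the concentration by D/Vd = 1089/238 ≈ 4.576 mcg/mL.
Steady-state trough Cmin,ss = C₀·f/(1−f) ≈ 4.576 × 0.1530/0.8470 ≈ 0.827 mcg/mL.
Trough 0.8 mcg/mL vs MEC 2 mcg/mL: subtherapeutic.

0.8 mcg/mL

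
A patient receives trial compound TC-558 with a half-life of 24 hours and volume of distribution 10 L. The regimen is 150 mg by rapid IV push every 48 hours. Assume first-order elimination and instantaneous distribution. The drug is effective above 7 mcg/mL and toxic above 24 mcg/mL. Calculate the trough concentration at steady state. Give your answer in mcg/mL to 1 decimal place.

5.0 mcg/mL

The dosing interval is 2 half-lives, so f = 2^(−2) = 0.25.
Accumulation ratio R = 1/(1 − f) = 1/0.75 = 4/3.
Single-dose peak C₀ = D/Vd = 150/10 = 15 mcg/mL.
Steady-state peak Cmax,ss = C₀·R = 15 × 4/3 ≈ 20.000 mcg/mL.
Steady-state trough Cmin,ss = Cmax,ss·f ≈ 20.000 × 0.25 ≈ 5.000 mcg/mL.
Trough 5.0 mcg/mL vs MEC 7 mcg/mL: subtherapeutic.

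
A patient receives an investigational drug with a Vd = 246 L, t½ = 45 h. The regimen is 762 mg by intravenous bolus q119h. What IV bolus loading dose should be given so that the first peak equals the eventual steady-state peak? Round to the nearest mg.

f = (1/2)^(119/45) ≈ 0.159935; accumulation ratio R = 1/(1−f) ≈ 1.19038.
Loading dose to hit Cmax,ss on first dose: D_load = D_maint·R ≈ 762 × 1.19038 ≈ 907.07 mg.

907 mg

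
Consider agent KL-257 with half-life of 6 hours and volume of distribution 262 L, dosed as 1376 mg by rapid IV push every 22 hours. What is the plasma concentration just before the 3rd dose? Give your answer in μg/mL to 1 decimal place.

f = (1/2)^(τ/t½) = (1/2)^(22/6) ≈ 0.0787.
C₀ = D/Vd = 1376/262 ≈ 5.252 μg/mL.
Before the 3rd dose, 2 doses have been given. Superposition: Cmin = C₀·(f + f²).
≈ 5.252 × (0.0787 + 0.0062) ≈ 5.252 × 0.0849 ≈ 0.446 μg/mL.

0.4 μg/mL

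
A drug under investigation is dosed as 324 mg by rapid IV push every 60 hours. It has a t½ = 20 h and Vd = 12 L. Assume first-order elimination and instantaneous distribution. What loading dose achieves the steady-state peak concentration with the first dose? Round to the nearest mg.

f = (1/2)^(60/20) ≈ 0.125000; accumulation ratio R = 1/(1−f) ≈ 1.14286.
Loading dose to hit Cmax,ss on first dose: D_load = D_maint·R ≈ 324 × 1.14286 ≈ 370.29 mg.

370 mg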